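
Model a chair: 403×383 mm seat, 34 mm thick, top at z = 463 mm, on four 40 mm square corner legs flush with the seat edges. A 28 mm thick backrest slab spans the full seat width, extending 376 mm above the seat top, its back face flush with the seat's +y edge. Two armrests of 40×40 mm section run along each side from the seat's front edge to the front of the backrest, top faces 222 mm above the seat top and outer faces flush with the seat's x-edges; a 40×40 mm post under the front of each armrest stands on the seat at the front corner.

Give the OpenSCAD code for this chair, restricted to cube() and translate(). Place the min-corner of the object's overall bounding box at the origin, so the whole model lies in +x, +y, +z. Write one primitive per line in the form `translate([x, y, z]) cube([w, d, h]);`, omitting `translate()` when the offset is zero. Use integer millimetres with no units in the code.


translate([0, 0, 429]) cube([403, 383, 34]);
cube([40, 40, 429]);
translate([363, 0, 0]) cube([40, 40, 429]);
translate([0, 343, 0]) cube([40, 40, 429]);
translate([363, 343, 0]) cube([40, 40, 429]);
translate([0, 355, 463]) cube([403, 28, 376]);
translate([0, 0, 645]) cube([40, 355, 40]);
translate([363, 0, 645]) cube([40, 355, 40]);
translate([0, 0, 463]) cube([40, 40, 182]);
translate([363, 0, 463]) cube([40, 40, 182]);


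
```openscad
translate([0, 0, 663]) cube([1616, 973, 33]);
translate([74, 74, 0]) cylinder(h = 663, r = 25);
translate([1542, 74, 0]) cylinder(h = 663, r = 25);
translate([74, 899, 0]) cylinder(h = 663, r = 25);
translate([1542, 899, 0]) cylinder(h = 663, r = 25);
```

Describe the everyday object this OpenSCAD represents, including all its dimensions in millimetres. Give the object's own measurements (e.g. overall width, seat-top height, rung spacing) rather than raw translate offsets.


A table: top 1616 mm (x) × 973 mm (y), 33 mm thick, upper face at z = 696 mm, on four round legs of 50 mm diameter, each leg's bounding box inset 49 mm from the nearest pair of top edges from z = 0 to the bottom of the top.


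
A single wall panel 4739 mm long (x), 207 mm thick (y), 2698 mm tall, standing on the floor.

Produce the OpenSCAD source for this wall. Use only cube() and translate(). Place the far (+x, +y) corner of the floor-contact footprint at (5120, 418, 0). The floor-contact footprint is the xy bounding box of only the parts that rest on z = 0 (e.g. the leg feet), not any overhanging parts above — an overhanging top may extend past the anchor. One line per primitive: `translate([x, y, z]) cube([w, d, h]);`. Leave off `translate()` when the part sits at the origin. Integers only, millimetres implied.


translate([381, 211, 0]) cube([4739, 207, 2698]);


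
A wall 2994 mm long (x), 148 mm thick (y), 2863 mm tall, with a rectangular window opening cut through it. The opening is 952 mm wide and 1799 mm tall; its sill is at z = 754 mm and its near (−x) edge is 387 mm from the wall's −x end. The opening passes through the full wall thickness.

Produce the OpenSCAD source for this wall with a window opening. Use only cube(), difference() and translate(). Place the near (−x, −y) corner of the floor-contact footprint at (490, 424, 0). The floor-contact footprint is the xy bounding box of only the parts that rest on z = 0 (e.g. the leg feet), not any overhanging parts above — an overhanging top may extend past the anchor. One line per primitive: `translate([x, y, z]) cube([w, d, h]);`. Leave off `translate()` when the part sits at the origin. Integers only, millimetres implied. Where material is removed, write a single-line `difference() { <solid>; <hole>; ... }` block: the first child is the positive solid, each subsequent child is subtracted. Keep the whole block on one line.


difference() { translate([490, 424, 0]) cube([2994, 148, 2863]); translate([877, 424, 754]) cube([952, 148, 1799]); }


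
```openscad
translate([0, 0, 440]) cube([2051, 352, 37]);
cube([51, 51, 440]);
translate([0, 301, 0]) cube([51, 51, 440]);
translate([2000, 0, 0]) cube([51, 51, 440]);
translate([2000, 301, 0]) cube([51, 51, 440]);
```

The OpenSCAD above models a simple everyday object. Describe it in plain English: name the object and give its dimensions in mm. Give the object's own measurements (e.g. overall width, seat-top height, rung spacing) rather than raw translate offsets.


A long wooden bench with a 2051 mm (x) × 352 mm (y) seat, 37 mm thick, its top surface 477 mm above the floor. Four 51 mm square legs at the seat corners, flush with the edges, run from z = 0 to the seat underside.


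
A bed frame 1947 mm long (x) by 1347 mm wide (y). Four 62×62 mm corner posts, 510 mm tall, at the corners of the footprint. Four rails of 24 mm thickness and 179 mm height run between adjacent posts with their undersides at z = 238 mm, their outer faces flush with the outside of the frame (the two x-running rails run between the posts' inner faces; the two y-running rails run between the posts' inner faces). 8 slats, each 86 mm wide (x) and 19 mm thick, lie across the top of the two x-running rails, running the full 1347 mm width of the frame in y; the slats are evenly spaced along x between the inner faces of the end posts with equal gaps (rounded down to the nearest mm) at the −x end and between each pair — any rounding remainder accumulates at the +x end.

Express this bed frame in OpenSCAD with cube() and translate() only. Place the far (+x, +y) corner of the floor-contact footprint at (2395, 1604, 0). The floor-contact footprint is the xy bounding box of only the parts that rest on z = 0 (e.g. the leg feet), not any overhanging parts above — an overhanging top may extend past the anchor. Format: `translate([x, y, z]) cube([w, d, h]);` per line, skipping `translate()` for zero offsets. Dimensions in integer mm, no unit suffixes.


translate([448, 257, 0]) cube([62, 62, 510]);
translate([448, 1542, 0]) cube([62, 62, 510]);
translate([2333, 257, 0]) cube([62, 62, 510]);
translate([2333, 1542, 0]) cube([62, 62, 510]);
translate([510, 257, 238]) cube([1823, 24, 179]);
translate([510, 1580, 238]) cube([1823, 24, 179]);
translate([448, 319, 238]) cube([24, 1223, 179]);
translate([2371, 319, 238]) cube([24, 1223, 179]);
translate([636, 257, 417]) cube([86, 1347, 19]);
translate([848, 257, 417]) cube([86, 1347, 19]);
translate([1060, 257, 417]) cube([86, 1347, 19]);
translate([1272, 257, 417]) cube([86, 1347, 19]);
translate([1484, 257, 417]) cube([86, 1347, 19]);
translate([1696, 257, 417]) cube([86, 1347, 19]);
translate([1908, 257, 417]) cube([86, 1347, 19]);
translate([2120, 257, 417]) cube([86, 1347, 19]);


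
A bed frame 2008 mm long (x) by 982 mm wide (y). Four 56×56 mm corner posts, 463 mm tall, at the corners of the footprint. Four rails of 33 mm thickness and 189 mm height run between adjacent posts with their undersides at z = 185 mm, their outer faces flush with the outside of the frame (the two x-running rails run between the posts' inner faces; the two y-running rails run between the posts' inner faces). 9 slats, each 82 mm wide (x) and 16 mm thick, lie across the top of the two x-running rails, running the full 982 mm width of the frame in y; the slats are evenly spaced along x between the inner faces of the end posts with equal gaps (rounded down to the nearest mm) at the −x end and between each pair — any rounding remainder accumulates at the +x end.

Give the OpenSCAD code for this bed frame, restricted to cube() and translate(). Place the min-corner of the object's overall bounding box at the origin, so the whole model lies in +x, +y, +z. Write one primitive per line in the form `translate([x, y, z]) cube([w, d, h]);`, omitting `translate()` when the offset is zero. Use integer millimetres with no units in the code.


cube([56, 56, 463]);
translate([0, 926, 0]) cube([56, 56, 463]);
translate([1952, 0, 0]) cube([56, 56, 463]);
translate([1952, 926, 0]) cube([56, 56, 463]);
translate([56, 0, 185]) cube([1896, 33, 189]);
translate([56, 949, 185]) cube([1896, 33, 189]);
translate([0, 56, 185]) cube([33, 870, 189]);
translate([1975, 56, 185]) cube([33, 870, 189]);
translate([171, 0, 374]) cube([82, 982, 16]);
translate([368, 0, 374]) cube([82, 982, 16]);
translate([565, 0, 374]) cube([82, 982, 16]);
translate([762, 0, 374]) cube([82, 982, 16]);
translate([959, 0, 374]) cube([82, 982, 16]);
translate([1156, 0, 374]) cube([82, 982, 16]);
translate([1353, 0, 374]) cube([82, 982, 16]);
translate([1550, 0, 374]) cube([82, 982, 16]);
translate([1747, 0, 374]) cube([82, 982, 16]);


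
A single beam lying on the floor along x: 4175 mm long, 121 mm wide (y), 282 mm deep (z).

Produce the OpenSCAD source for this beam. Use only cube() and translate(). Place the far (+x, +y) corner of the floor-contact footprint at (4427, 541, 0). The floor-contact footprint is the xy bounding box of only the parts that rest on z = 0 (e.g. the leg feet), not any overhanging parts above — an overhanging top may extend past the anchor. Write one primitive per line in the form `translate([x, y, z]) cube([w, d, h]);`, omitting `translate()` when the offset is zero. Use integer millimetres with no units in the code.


translate([252, 420, 0]) cube([4175, 121, 282]);


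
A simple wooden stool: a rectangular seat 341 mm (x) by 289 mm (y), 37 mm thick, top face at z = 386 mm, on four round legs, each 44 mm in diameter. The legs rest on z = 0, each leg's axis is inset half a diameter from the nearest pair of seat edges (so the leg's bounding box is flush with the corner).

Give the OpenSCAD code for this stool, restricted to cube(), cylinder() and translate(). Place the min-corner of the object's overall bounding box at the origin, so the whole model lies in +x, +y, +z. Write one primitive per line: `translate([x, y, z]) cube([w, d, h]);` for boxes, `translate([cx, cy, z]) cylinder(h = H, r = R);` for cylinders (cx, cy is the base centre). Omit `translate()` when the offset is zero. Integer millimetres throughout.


translate([0, 0, 349]) cube([341, 289, 37]);
translate([22, 22, 0]) cylinder(h = 349, r = 22);
translate([319, 22, 0]) cylinder(h = 349, r = 22);
translate([22, 267, 0]) cylinder(h = 349, r = 22);
translate([319, 267, 0]) cylinder(h = 349, r = 22);


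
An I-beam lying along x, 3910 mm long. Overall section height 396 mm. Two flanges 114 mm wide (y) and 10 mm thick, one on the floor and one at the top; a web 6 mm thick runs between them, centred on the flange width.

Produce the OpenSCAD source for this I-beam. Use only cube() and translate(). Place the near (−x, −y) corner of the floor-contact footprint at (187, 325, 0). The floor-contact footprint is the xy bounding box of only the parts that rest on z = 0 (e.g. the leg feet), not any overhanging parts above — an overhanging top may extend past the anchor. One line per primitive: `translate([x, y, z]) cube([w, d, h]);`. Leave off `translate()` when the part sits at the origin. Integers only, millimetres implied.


translate([187, 325, 0]) cube([3910, 114, 10]);
translate([187, 379, 10]) cube([3910, 6, 376]);
translate([187, 325, 386]) cube([3910, 114, 10]);


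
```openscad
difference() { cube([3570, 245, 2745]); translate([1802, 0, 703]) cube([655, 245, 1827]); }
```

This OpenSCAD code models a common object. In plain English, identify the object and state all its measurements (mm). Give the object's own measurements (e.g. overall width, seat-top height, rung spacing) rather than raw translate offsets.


A wall 3570 mm long (x), 245 mm thick (y), 2745 mm tall, with a rectangular window opening cut through it. The opening is 655 mm wide and 1827 mm tall; its sill is at z = 703 mm and its near (−x) edge is 1802 mm from the wall's −x end. The opening passes through the full wall thickness.


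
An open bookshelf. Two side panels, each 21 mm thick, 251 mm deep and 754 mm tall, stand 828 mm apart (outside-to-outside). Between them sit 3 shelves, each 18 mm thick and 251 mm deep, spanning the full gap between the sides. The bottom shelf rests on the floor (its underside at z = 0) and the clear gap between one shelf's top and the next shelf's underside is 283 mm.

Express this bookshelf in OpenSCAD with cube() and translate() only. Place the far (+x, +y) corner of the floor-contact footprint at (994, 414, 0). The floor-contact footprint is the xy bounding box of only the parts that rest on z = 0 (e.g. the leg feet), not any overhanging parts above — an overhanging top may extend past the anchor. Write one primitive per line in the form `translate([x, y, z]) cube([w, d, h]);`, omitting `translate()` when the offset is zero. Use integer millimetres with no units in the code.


translate([166, 163, 0]) cube([21, 251, 754]);
translate([973, 163, 0]) cube([21, 251, 754]);
translate([187, 163, 0]) cube([786, 251, 18]);
translate([187, 163, 301]) cube([786, 251, 18]);
translate([187, 163, 602]) cube([786, 251, 18]);


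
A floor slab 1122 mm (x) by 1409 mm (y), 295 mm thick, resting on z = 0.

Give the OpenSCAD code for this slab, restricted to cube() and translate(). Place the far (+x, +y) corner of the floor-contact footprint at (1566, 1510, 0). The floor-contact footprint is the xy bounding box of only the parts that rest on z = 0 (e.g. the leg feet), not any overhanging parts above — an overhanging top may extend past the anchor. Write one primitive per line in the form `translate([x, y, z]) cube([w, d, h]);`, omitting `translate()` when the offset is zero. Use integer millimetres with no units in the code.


translate([444, 101, 0]) cube([1122, 1409, 295]);


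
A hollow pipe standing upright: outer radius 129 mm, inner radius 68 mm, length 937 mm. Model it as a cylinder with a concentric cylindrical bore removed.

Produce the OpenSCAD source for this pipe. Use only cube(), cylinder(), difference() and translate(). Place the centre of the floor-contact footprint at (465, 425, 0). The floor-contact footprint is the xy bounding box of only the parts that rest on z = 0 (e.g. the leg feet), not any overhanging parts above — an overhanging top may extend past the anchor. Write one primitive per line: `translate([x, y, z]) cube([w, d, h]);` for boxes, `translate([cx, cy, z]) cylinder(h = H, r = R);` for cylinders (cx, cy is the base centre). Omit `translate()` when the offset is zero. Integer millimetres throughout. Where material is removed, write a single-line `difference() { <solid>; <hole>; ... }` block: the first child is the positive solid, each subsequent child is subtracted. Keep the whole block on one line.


difference() { translate([465, 425, 0]) cylinder(h = 937, r = 129); translate([465, 425, 0]) cylinder(h = 937, r = 68); }


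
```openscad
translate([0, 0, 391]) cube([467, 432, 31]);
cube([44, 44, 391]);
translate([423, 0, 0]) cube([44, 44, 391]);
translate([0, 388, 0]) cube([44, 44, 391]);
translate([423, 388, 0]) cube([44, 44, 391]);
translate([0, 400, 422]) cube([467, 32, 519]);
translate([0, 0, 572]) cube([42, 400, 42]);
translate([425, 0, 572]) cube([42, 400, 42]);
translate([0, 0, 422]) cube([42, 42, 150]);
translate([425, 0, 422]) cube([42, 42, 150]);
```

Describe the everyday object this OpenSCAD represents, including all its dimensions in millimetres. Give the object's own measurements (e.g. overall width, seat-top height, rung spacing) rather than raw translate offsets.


A chair. The seat is a 467×432×31 mm slab with its top at z = 422 mm, on four 44×44 mm corner legs (flush with the seat edges, standing on z = 0). A flat backrest 32 mm thick, 519 mm tall, spans the full seat width and rises from the seat top along its +y edge, rear face flush with the rear of the seat. Two armrests of 42×42 mm section run along each side from the seat's front edge to the front of the backrest, top faces 192 mm above the seat top and outer faces flush with the seat's x-edges; a 42×42 mm post under the front of each armrest stands on the seat at the front corner.


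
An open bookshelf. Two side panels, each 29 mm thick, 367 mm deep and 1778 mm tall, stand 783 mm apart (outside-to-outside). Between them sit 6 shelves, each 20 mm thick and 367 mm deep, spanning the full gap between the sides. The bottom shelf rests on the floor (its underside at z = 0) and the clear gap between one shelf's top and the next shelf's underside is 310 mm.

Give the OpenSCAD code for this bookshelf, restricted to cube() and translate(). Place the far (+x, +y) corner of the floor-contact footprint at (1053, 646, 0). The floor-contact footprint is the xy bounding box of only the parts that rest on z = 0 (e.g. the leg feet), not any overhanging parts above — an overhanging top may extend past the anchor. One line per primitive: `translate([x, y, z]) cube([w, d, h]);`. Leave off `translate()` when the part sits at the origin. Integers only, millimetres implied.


translate([270, 279, 0]) cube([29, 367, 1778]);
translate([1024, 279, 0]) cube([29, 367, 1778]);
translate([299, 279, 0]) cube([725, 367, 20]);
translate([299, 279, 330]) cube([725, 367, 20]);
translate([299, 279, 660]) cube([725, 367, 20]);
translate([299, 279, 990]) cube([725, 367, 20]);
translate([299, 279, 1320]) cube([725, 367, 20]);
translate([299, 279, 1650]) cube([725, 367, 20]);


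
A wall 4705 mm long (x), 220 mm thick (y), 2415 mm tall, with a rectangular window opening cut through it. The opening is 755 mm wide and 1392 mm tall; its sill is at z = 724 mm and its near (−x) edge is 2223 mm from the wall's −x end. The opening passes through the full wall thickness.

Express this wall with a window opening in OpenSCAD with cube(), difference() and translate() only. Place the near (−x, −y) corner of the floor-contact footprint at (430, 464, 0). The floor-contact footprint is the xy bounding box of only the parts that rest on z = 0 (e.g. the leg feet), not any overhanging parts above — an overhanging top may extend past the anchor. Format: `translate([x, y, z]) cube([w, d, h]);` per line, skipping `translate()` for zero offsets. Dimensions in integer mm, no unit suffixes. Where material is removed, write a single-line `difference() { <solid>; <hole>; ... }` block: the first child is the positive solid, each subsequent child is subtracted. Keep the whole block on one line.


difference() { translate([430, 464, 0]) cube([4705, 220, 2415]); translate([2653, 464, 724]) cube([755, 220, 1392]); }


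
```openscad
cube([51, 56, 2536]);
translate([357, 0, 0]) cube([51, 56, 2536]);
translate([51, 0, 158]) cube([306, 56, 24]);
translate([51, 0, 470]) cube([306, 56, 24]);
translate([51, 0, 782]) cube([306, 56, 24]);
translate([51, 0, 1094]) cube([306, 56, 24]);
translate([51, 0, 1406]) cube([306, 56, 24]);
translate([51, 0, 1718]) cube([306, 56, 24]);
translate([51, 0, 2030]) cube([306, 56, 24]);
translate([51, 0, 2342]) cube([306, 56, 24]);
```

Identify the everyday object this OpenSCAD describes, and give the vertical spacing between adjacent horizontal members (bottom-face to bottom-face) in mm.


A ladder. The rung spacing is 312 mm.

Two tall 51×56 posts with 8 short bars between them — a ladder. Adjacent rungs sit at z = 158 and z = 470, so the spacing is 470 − 158 = 312 mm.


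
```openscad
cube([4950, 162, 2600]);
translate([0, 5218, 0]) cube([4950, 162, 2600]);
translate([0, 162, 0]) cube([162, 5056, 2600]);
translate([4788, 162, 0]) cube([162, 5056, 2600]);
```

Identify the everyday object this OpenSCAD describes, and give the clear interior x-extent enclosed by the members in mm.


A house (or room) frame. The interior width is 4626 mm.

Four 2600 mm walls enclosing a rectangle with no floor or roof — a room or house frame. Outside width is 4950 mm and wall thickness is 162 mm, so the interior width is 4950 − 2 × 162 = 4626 mm.


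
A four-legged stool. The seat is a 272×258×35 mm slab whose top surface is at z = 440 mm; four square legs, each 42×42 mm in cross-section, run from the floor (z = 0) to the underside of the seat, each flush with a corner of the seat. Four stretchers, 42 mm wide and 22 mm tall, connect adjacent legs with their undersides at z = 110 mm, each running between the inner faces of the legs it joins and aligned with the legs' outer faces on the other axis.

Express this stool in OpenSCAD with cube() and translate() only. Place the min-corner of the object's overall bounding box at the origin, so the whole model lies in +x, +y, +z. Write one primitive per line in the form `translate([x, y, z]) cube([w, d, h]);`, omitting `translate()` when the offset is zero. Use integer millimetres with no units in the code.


translate([0, 0, 405]) cube([272, 258, 35]);
cube([42, 42, 405]);
translate([230, 0, 0]) cube([42, 42, 405]);
translate([0, 216, 0]) cube([42, 42, 405]);
translate([230, 216, 0]) cube([42, 42, 405]);
translate([42, 0, 110]) cube([188, 42, 22]);
translate([42, 216, 110]) cube([188, 42, 22]);
translate([0, 42, 110]) cube([42, 174, 22]);
translate([230, 42, 110]) cube([42, 174, 22]);


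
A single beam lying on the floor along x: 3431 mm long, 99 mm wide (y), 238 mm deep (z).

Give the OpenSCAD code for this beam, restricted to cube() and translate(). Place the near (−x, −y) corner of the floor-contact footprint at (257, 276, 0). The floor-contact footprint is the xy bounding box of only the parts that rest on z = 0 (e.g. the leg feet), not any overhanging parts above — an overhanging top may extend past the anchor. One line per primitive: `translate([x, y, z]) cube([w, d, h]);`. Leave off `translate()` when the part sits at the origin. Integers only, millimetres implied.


translate([257, 276, 0]) cube([3431, 99, 238]);


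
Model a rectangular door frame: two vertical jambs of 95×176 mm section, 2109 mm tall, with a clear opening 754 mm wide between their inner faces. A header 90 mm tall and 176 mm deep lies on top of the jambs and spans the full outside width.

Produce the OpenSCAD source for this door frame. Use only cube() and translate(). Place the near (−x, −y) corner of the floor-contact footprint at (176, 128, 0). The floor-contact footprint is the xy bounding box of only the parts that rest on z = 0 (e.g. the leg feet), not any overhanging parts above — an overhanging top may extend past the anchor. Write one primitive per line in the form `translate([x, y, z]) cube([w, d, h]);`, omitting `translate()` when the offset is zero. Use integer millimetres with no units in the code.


translate([176, 128, 0]) cube([95, 176, 2109]);
translate([1025, 128, 0]) cube([95, 176, 2109]);
translate([176, 128, 2109]) cube([944, 176, 90]);


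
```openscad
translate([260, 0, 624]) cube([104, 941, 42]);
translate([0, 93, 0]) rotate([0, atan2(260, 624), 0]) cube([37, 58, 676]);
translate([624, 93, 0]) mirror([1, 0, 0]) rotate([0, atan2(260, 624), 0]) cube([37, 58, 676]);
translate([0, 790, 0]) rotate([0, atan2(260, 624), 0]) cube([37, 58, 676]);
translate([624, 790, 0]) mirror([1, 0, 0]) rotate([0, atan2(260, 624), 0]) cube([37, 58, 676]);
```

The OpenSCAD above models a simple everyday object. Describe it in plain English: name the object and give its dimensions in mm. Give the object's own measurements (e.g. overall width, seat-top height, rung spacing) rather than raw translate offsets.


A sawhorse. A 104×941×42 mm beam (x, y, z) sits on two A-frame leg pairs. Each pair is two raked legs of 37×58 mm section (58 mm along y) splaying symmetrically in x. Each leg rises 624 mm vertically over 260 mm of horizontal reach and is 676 mm long along its own axis. Every leg's outer bottom edge rests on the floor and its outer top edge meets a bottom edge of the beam — the left legs (tilting toward +x) meet the beam's −x bottom edge, the right legs (their mirror images, tilting toward −x) meet its +x bottom edge — so the leg tops tuck under the beam, the beam's underside is 624 mm above the floor, and the feet are 624 mm apart outside-to-outside with the beam centred between them. The two leg pairs are set in 93 mm from either end of the beam.


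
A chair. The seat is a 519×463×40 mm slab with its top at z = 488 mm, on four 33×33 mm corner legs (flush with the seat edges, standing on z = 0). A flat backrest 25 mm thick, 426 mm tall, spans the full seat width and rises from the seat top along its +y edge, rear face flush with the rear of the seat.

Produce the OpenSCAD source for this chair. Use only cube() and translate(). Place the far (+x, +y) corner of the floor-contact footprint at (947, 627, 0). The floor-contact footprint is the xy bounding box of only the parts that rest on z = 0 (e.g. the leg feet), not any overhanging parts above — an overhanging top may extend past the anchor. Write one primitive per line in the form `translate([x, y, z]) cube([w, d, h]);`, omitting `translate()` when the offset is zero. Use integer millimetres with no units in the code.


translate([428, 164, 448]) cube([519, 463, 40]);
translate([428, 164, 0]) cube([33, 33, 448]);
translate([914, 164, 0]) cube([33, 33, 448]);
translate([428, 594, 0]) cube([33, 33, 448]);
translate([914, 594, 0]) cube([33, 33, 448]);
translate([428, 602, 488]) cube([519, 25, 426]);


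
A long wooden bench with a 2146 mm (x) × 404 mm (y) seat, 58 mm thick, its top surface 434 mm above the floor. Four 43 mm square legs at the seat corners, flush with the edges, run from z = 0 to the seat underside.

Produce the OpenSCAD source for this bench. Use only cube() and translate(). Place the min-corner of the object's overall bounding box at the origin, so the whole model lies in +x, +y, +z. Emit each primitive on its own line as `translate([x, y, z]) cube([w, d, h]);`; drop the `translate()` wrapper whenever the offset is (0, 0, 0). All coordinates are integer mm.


// leg_h = 434 − 58 = 376
translate([0, 0, 376]) cube([2146, 404, 58]);
cube([43, 43, 376]);
translate([0, 361, 0]) cube([43, 43, 376]);
translate([2103, 0, 0]) cube([43, 43, 376]);
translate([2103, 361, 0]) cube([43, 43, 376]);


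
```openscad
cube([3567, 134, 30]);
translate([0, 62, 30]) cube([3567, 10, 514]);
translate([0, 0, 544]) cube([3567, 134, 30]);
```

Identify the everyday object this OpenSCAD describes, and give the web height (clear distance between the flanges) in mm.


An I-beam. The web height is 514 mm.

Two wide flanges with a thin centred web — an I-beam. Overall 574 mm minus two 30 mm flanges gives a web of 574 − 2·30 = 514 mm.


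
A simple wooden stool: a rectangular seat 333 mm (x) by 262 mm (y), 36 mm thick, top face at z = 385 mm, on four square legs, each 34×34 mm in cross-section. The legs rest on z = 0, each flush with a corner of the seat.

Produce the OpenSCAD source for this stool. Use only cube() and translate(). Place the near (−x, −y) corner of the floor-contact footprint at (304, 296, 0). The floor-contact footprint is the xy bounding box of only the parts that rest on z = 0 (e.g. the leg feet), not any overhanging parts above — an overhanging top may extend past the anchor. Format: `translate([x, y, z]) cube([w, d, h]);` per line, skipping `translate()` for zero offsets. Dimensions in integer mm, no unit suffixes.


// leg_h = 385 - 36 = 349
translate([304, 296, 349]) cube([333, 262, 36]);
translate([304, 296, 0]) cube([34, 34, 349]);
translate([603, 296, 0]) cube([34, 34, 349]);
translate([304, 524, 0]) cube([34, 34, 349]);
translate([603, 524, 0]) cube([34, 34, 349]);


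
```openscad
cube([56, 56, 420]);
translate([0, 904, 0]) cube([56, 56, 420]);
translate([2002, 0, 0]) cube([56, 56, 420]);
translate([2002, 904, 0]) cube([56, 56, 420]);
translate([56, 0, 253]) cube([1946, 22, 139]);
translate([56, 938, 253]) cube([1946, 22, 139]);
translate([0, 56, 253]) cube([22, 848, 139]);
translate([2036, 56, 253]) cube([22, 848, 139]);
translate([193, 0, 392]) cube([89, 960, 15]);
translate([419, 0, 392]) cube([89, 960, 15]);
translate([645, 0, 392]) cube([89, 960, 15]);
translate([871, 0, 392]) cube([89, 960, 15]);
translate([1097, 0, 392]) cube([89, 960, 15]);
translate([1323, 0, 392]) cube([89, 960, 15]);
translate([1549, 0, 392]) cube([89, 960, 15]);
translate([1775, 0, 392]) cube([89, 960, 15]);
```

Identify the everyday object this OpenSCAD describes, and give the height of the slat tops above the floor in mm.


A bed frame. The slat-top height is 407 mm.

Four posts, four rails, and a row of slats — a bed frame. Slats sit on the rails at z = 253 + 139 = 392; with slat thickness 15, the top is 407 mm.


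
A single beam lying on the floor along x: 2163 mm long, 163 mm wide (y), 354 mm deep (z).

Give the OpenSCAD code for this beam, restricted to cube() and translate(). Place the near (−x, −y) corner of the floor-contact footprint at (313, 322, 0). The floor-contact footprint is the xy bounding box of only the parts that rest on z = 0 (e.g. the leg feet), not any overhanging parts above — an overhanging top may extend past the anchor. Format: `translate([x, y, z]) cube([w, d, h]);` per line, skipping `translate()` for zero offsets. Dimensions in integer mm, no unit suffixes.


translate([313, 322, 0]) cube([2163, 163, 354]);


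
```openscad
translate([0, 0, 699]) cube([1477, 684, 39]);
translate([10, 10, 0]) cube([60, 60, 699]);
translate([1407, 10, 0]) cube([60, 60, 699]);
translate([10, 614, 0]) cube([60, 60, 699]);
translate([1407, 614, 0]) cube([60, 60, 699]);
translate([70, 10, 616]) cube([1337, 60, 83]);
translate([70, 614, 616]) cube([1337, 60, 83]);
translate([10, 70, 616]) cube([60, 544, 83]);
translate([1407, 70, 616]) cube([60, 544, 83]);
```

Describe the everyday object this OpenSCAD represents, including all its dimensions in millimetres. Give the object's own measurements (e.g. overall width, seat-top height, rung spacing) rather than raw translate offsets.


A table: top 1477 mm (x) × 684 mm (y), 39 mm thick, upper face at z = 738 mm, on four 60×60 mm square legs, each inset 10 mm from the nearest pair of top edges from z = 0 to the bottom of the top. Four apron rails, 60 mm thick and 83 mm tall, run between adjacent legs with their top edges flush with the underside of the top and their outer faces flush with the legs' outer faces.


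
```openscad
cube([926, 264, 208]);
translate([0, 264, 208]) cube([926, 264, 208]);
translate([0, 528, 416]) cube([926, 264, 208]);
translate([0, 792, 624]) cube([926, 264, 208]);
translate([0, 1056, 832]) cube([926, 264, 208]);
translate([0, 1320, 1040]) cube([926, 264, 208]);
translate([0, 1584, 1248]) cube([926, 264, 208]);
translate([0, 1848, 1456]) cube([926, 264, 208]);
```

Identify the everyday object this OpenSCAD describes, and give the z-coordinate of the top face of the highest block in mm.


A staircase. The total rise is 1664 mm.

8 identical blocks, each offset up and back from the previous — a staircase. Each step is 208 mm tall and there are 8 of them, so the total rise is 8 × 208 = 1664 mm.


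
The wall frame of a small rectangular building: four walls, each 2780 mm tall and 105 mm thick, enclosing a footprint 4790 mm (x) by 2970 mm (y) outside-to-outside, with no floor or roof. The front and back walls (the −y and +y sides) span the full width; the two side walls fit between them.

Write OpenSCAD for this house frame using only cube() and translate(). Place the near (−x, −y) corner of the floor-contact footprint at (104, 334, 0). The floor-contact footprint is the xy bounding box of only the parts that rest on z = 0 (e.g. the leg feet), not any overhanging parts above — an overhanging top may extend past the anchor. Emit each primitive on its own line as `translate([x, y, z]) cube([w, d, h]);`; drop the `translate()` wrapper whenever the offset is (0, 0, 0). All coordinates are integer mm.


translate([104, 334, 0]) cube([4790, 105, 2780]);
translate([104, 3199, 0]) cube([4790, 105, 2780]);
translate([104, 439, 0]) cube([105, 2760, 2780]);
translate([4789, 439, 0]) cube([105, 2760, 2780]);


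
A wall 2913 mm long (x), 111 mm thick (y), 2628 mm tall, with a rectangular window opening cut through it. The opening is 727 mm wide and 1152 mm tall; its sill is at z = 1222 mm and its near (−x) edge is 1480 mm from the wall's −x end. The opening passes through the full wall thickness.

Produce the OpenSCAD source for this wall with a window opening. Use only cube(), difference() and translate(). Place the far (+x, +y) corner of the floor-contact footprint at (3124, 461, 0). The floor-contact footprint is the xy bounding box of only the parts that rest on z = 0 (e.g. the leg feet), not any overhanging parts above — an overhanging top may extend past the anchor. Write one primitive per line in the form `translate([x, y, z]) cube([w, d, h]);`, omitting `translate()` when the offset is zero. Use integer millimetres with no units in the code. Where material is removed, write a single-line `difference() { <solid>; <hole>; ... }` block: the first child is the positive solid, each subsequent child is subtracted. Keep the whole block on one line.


difference() { translate([211, 350, 0]) cube([2913, 111, 2628]); translate([1691, 350, 1222]) cube([727, 111, 1152]); }


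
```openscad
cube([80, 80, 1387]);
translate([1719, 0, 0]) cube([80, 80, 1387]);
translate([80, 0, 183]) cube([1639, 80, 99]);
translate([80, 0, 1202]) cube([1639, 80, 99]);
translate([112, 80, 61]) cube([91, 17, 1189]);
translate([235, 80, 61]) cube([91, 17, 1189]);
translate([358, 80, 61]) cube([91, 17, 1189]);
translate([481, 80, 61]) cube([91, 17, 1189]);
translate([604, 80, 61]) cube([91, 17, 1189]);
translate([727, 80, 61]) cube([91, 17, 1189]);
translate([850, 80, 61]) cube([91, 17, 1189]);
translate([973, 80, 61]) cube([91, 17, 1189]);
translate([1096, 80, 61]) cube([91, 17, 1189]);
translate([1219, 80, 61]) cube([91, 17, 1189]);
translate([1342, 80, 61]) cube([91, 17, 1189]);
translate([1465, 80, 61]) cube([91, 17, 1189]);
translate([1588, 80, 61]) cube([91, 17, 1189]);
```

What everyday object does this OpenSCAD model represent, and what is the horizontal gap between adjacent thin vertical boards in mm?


A fence section. The picket gap is 32 mm.

Two posts, two rails, 13 pickets — a fence section. Span 1639 mm holds 13 pickets of 91 mm with 14 equal gaps: ⌊(1639 − 13·91) / 14⌋ = 32 mm.


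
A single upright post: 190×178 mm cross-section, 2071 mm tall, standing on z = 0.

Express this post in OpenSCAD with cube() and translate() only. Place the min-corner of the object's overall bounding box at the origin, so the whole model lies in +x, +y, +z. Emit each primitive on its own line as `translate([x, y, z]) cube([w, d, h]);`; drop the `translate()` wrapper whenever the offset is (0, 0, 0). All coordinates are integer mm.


cube([190, 178, 2071]);


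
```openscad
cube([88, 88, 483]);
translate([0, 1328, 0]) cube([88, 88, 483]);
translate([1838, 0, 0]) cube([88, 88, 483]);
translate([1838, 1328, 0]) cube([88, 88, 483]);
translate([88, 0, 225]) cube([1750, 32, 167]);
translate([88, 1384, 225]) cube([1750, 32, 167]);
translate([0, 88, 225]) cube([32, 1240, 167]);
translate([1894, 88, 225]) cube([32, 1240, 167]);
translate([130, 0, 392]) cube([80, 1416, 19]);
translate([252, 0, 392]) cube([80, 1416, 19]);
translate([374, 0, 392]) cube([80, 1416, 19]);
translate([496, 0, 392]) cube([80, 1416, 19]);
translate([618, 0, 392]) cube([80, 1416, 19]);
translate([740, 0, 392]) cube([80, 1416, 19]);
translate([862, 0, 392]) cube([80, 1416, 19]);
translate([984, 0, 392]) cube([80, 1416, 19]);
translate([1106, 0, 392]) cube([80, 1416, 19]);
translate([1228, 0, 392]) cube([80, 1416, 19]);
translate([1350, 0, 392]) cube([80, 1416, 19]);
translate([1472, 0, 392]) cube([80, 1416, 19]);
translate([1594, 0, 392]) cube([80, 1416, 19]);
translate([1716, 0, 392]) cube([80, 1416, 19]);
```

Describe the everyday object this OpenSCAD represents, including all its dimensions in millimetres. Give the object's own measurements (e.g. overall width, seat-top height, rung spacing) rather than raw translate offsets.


A bed frame 1926 mm long (x) by 1416 mm wide (y). Four 88×88 mm corner posts, 483 mm tall, at the corners of the footprint. Four rails of 32 mm thickness and 167 mm height run between adjacent posts with their undersides at z = 225 mm, their outer faces flush with the outside of the frame (the two x-running rails run between the posts' inner faces; the two y-running rails run between the posts' inner faces). 14 slats, each 80 mm wide (x) and 19 mm thick, lie across the top of the two x-running rails, running the full 1416 mm width of the frame in y; along x they sit between the end posts with a 42 mm gap after the −x posts and between neighbouring slats and before the +x posts.


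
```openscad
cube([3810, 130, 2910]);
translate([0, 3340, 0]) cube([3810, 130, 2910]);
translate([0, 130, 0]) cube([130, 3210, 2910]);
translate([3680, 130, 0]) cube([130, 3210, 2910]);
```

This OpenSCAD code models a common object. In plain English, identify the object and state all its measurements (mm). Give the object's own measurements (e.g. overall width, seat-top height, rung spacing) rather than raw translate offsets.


The wall frame of a small rectangular building: four walls, each 2910 mm tall and 130 mm thick, enclosing a footprint 3810 mm (x) by 3470 mm (y) outside-to-outside, with no floor or roof. The front and back walls (the −y and +y sides) span the full width; the two side walls fit between them.


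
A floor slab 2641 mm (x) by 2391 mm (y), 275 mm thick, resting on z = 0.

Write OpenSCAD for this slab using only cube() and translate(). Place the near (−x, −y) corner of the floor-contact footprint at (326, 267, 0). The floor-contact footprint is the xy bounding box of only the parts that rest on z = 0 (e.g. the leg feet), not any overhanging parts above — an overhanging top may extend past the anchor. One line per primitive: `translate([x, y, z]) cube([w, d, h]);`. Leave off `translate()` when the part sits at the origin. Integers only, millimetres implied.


translate([326, 267, 0]) cube([2641, 2391, 275]);


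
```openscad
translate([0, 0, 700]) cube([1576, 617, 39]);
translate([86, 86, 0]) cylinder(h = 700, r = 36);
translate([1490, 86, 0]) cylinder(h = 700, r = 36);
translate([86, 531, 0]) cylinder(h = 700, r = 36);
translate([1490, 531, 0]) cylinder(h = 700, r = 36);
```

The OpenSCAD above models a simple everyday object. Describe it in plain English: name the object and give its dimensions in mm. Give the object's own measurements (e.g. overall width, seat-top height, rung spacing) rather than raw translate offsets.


A rectangular dining table. The top is 1576×617×39 mm with its upper surface at z = 739 mm. It stands on four round legs of 72 mm diameter, each leg's bounding box inset 50 mm from the nearest pair of top edges, running from the floor to the underside of the top.


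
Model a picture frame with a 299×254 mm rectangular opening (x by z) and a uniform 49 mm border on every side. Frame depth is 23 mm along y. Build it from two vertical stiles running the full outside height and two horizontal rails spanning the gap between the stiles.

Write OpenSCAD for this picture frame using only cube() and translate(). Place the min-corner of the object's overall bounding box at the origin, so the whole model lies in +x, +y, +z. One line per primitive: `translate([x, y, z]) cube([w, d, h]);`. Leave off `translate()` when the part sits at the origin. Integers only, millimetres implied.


cube([49, 23, 352]);
translate([348, 0, 0]) cube([49, 23, 352]);
translate([49, 0, 0]) cube([299, 23, 49]);
translate([49, 0, 303]) cube([299, 23, 49]);


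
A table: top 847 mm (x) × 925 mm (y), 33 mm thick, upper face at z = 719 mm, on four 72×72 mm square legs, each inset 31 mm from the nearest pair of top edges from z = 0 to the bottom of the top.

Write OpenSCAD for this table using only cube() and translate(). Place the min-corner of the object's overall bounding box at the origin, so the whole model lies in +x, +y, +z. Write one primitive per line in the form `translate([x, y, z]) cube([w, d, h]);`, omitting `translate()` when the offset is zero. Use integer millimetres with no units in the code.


translate([0, 0, 686]) cube([847, 925, 33]);
translate([31, 31, 0]) cube([72, 72, 686]);
translate([744, 31, 0]) cube([72, 72, 686]);
translate([31, 822, 0]) cube([72, 72, 686]);
translate([744, 822, 0]) cube([72, 72, 686]);


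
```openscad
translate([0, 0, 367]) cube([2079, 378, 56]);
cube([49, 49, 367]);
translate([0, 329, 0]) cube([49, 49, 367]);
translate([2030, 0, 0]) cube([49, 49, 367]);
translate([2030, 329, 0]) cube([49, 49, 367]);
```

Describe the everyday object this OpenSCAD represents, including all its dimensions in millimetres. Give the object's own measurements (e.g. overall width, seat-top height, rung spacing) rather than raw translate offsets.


A bench: a 2079×378 mm seat slab, 56 mm thick, top at z = 423 mm, on four 49×49 mm square legs flush with the seat corners and standing on z = 0.
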